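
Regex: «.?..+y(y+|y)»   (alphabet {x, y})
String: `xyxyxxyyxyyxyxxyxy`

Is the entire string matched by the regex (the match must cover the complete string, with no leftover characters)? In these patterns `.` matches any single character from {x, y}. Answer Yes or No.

No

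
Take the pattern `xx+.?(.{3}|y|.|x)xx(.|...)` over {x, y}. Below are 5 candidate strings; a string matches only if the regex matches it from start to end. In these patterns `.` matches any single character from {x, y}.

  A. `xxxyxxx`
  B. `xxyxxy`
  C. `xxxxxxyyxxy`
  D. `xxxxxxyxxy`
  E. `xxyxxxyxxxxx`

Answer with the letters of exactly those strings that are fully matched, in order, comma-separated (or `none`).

A → match
B → match
C → match
D → match
E → no match

A, B, C, D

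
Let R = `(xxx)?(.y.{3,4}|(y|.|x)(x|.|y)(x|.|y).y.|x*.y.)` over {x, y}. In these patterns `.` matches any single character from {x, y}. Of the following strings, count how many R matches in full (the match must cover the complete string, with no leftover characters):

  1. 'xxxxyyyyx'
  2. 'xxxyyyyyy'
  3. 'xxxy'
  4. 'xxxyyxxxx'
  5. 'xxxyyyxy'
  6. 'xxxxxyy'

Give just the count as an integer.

1 → match
2 → match
3 → no match
4 → match
5 → match
6 → match
Total matched: 5

5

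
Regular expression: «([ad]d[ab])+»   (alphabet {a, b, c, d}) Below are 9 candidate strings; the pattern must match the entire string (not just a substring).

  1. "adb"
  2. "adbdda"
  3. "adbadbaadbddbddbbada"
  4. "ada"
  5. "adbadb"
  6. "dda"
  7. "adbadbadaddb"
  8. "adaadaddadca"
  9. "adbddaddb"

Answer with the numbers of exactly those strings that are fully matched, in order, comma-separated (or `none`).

1, 2, 4, 5, 6, 7, 9

1 → match
2 → match
3 → no match
4 → match
5 → match
6 → match
7 → match
8 → no match
9 → match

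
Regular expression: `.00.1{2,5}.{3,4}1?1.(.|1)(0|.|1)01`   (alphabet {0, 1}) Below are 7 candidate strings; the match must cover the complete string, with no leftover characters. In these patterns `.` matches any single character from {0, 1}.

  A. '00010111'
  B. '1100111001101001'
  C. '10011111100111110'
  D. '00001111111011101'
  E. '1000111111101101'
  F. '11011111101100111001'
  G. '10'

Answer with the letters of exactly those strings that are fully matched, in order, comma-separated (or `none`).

A → no match — must end with '01'
B → no match
C → no match — must end with '01'
D → no match
E → match
F → no match
G → no match — must end with '01'

E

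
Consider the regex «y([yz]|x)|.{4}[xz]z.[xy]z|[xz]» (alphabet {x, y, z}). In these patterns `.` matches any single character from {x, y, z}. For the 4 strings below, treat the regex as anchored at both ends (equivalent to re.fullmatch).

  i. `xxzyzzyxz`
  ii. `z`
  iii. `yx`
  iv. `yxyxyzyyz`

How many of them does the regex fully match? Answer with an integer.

3

i. `xxzyzzyxz` → match
ii. `z` → match
iii. `yx` → match
iv. `yxyxyzyyz` → no match
Total matched: 3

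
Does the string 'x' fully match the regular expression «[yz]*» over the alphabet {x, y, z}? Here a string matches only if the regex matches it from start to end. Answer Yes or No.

No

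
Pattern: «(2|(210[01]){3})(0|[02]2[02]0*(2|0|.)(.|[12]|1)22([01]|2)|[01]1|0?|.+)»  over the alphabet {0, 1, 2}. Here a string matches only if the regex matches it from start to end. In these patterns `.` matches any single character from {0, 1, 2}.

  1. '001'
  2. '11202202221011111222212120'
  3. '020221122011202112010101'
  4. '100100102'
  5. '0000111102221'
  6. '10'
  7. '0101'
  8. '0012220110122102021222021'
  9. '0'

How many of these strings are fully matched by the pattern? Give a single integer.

1 → no match
2 → no match
3 → no match
4 → no match
5 → no match
6 → no match
7 → no match
8 → no match
9 → no match
Total matched: 0

0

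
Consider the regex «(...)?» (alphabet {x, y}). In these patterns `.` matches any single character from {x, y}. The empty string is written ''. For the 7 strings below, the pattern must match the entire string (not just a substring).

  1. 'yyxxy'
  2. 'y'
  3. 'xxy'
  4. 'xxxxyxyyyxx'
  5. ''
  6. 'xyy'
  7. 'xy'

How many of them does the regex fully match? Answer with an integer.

1. 'yyxxy' → no match
2. 'y' → no match
3. 'xxy' → match
4. 'xxxxyxyyyxx' → no match
5. '' → match
6. 'xyy' → match
7. 'xy' → no match
Total matched: 3

3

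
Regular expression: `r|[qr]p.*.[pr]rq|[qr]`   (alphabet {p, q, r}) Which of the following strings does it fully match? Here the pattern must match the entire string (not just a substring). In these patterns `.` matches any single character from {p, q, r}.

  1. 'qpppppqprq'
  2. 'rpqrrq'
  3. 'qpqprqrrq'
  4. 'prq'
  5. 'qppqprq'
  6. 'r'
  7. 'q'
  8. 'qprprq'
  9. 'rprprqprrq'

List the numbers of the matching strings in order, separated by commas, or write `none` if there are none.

1, 2, 3, 5, 6, 7, 8, 9

1 → match
2 → match
3 → match
4 → no match
5 → match
6 → match
7 → match
8 → match
9 → match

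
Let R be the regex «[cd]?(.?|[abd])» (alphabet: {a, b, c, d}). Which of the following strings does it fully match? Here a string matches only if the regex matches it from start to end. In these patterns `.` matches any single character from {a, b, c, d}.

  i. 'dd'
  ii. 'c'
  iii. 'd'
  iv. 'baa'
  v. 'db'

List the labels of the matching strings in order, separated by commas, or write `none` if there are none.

i. 'dd' → match
ii. 'c' → match
iii. 'd' → match
iv. 'baa' → no match
v. 'db' → match

i, ii, iii, v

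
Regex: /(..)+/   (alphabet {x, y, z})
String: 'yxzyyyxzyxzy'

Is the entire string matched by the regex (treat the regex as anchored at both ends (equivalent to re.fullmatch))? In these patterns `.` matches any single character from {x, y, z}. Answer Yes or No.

Yes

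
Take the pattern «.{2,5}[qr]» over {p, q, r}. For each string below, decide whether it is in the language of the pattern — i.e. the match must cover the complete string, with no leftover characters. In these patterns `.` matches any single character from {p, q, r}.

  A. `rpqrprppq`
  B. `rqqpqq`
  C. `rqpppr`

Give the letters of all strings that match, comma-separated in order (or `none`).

A → no match
B → match
C → match

B, C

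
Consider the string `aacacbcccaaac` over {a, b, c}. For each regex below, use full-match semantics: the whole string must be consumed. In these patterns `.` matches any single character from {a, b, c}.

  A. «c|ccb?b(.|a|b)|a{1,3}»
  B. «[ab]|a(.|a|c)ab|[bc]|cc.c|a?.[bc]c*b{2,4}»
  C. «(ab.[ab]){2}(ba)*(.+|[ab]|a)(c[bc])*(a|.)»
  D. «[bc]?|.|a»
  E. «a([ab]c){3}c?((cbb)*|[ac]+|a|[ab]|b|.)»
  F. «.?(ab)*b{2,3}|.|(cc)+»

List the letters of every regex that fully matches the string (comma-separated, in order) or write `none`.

A → no match
B → no match
C → no match — must start with `ab`
D → no match
E → match
F → no match

E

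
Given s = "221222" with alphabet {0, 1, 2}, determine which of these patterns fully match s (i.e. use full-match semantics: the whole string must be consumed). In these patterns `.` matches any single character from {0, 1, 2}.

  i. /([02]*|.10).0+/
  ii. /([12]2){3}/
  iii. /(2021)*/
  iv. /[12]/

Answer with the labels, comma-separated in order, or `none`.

i → no match — must end with "0"
ii → match
iii → no match
iv → no match

ii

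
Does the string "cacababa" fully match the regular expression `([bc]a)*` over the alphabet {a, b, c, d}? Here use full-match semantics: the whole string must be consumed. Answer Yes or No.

Yes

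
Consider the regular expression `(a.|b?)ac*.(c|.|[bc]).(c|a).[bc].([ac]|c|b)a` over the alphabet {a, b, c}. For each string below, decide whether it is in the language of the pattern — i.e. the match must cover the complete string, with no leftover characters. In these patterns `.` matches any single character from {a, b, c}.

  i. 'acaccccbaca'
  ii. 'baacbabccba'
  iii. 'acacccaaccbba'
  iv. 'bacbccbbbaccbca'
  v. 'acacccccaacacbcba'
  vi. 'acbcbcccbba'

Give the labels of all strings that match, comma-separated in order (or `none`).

i → match
ii → match
iii → match
iv → no match
v → match
vi → match

i, ii, iii, v, vi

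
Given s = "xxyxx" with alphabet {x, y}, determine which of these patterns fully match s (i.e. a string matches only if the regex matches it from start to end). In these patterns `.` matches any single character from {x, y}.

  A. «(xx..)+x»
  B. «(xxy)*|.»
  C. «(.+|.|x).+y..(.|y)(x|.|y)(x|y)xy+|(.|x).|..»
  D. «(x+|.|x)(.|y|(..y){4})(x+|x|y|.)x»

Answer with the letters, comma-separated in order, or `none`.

A → match
B → no match
C → no match
D → match

A, D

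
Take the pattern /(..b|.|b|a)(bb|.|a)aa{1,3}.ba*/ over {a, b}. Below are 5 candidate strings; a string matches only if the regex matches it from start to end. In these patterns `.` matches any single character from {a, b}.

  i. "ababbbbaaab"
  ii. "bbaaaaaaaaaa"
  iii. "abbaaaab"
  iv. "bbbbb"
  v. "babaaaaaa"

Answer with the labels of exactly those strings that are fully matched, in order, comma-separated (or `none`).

iii

i → no match
ii → no match
iii → match
iv → no match
v → no match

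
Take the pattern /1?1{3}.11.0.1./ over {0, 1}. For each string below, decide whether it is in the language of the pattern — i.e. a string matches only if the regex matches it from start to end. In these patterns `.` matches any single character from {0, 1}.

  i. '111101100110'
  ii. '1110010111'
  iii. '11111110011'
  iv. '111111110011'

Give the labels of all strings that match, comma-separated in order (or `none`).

i → match
ii → no match
iii → match
iv → match

i, iii, iv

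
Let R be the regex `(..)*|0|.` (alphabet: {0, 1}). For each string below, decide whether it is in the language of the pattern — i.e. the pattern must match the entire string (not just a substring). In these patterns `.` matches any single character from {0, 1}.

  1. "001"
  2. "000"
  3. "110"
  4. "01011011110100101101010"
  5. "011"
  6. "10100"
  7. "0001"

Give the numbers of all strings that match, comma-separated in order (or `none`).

1 → no match
2 → no match
3 → no match
4 → no match
5 → no match
6 → no match
7 → match

7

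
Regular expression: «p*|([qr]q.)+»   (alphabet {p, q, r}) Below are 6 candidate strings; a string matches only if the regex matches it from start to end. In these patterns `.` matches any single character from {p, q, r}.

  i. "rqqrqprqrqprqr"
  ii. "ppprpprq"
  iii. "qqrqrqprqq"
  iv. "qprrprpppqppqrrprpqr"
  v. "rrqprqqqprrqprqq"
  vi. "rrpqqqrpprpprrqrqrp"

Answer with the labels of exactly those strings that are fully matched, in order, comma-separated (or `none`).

i → no match
ii. "ppprpprq" → no match
iii. "qqrqrqprqq" → no match
iv → no match
v → no match
vi → no match

none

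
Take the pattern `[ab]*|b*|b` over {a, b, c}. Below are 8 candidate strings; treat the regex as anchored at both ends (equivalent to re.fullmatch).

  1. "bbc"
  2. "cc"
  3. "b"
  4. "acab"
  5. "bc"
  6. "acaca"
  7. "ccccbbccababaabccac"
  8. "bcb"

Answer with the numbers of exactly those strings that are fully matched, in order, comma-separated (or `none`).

3

1 → no match
2 → no match
3 → match
4 → no match
5 → no match
6 → no match
7 → no match
8 → no match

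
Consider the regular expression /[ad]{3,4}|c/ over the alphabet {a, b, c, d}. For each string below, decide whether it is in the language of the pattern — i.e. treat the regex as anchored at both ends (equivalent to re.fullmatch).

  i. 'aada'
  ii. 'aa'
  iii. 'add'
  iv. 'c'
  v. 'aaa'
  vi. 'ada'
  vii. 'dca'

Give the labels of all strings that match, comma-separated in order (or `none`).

i → match
ii → no match
iii → match
iv → match
v → match
vi → match
vii → no match

i, iii, iv, v, vi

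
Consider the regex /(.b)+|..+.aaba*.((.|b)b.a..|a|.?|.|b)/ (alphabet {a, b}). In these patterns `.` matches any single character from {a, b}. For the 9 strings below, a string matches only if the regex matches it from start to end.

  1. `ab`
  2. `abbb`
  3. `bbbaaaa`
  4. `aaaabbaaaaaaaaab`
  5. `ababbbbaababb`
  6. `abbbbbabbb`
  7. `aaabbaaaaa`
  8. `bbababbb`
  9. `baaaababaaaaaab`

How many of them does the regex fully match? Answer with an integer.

5

1 → match
2 → match
3 → no match
4 → no match
5 → match
6 → match
7 → no match
8 → match
9 → no match
Total matched: 5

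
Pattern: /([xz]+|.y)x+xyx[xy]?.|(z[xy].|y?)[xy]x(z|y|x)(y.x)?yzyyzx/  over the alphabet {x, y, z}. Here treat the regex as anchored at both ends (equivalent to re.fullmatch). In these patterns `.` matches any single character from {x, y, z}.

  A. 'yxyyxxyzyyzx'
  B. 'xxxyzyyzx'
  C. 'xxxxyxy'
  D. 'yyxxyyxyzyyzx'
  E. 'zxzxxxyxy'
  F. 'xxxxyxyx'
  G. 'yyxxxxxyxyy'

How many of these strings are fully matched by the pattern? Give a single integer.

7

A → match
B → match
C → match
D → match
E → match
F → match
G → match
Total matched: 7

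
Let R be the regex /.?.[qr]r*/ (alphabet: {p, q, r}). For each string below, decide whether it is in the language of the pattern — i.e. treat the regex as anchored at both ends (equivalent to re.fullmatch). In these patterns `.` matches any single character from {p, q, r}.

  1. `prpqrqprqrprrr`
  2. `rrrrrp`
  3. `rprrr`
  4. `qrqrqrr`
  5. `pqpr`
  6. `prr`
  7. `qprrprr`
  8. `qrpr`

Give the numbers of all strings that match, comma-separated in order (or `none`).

1 → no match
2 → no match
3 → match
4 → no match
5 → no match
6 → match
7 → no match
8 → no match

3, 6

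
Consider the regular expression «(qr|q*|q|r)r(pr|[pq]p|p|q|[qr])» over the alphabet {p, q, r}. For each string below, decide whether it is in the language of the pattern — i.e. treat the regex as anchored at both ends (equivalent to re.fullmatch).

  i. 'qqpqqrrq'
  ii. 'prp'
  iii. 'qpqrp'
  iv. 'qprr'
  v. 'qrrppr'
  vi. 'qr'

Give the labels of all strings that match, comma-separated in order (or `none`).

none

i. 'qqpqqrrq' → no match
ii. 'prp' → no match
iii. 'qpqrp' → no match
iv. 'qprr' → no match
v. 'qrrppr' → no match
vi. 'qr' → no match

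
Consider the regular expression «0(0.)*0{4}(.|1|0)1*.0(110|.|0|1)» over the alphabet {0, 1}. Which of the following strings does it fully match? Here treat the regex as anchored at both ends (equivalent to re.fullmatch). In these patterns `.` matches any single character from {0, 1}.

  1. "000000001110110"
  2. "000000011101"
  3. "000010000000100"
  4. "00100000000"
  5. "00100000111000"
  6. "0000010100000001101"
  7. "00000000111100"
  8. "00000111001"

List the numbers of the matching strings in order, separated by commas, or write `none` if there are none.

1 → match
2 → match
3 → match
4 → match
5 → match
6 → no match
7 → match
8 → match

1, 2, 3, 4, 5, 7, 8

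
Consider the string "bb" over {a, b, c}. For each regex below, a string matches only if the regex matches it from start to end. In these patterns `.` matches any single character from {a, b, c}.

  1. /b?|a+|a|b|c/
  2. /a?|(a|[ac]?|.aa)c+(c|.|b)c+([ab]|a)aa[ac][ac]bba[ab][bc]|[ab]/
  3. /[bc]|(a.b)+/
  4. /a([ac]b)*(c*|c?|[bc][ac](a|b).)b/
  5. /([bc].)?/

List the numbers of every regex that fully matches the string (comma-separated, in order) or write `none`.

5

1 → no match
2 → no match
3 → no match
4 → no match — must start with "a"
5 → match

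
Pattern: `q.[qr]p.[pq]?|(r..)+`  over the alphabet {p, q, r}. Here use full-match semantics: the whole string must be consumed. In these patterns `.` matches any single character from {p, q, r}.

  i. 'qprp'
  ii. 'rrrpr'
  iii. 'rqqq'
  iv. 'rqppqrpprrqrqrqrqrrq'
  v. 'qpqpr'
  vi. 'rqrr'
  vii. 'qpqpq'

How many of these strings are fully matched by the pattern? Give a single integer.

2

i. 'qprp' → no match
ii. 'rrrpr' → no match
iii. 'rqqq' → no match
iv → no match
v. 'qpqpr' → match
vi. 'rqrr' → no match
vii. 'qpqpq' → match
Total matched: 2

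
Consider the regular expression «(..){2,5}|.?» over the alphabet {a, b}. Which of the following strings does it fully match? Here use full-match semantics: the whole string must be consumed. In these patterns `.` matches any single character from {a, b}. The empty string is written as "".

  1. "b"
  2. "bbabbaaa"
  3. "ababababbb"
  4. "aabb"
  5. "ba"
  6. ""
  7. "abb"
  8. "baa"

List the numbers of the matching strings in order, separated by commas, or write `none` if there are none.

1, 2, 3, 4, 6

1 → match
2 → match
3 → match
4 → match
5 → no match
6 → match
7 → no match
8 → no match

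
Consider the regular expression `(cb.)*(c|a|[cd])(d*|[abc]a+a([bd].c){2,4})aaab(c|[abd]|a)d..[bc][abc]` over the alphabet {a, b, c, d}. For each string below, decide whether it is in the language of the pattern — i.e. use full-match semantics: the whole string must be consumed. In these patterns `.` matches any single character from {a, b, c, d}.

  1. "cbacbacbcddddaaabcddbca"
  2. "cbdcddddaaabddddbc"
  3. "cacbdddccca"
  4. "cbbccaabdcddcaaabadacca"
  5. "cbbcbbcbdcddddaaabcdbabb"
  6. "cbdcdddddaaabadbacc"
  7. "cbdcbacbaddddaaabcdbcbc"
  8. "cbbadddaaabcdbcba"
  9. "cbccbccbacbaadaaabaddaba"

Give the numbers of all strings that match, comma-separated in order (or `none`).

1 → match
2 → match
3. "cacbdddccca" → no match
4 → match
5 → match
6 → match
7 → match
8 → match
9 → match

1, 2, 4, 5, 6, 7, 8, 9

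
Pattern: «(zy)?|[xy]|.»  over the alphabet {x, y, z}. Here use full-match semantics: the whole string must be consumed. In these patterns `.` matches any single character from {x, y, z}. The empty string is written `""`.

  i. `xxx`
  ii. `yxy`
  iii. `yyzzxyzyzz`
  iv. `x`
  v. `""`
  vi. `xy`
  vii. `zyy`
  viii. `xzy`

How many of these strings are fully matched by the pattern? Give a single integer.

2

i → no match
ii → no match
iii → no match
iv → match
v → match
vi → no match
vii → no match
viii → no match
Total matched: 2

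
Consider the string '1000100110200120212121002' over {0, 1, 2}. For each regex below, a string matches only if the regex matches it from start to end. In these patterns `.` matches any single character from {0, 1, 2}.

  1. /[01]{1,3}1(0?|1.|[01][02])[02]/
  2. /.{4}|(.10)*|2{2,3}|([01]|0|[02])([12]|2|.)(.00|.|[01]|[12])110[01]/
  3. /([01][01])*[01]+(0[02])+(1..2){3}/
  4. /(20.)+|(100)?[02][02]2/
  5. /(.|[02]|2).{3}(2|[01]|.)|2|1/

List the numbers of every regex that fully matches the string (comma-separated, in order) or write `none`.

3

1 → no match
2 → no match
3 → match
4 → no match
5 → no match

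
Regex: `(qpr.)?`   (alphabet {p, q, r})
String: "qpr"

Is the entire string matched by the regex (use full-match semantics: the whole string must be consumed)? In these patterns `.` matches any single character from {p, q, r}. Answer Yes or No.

No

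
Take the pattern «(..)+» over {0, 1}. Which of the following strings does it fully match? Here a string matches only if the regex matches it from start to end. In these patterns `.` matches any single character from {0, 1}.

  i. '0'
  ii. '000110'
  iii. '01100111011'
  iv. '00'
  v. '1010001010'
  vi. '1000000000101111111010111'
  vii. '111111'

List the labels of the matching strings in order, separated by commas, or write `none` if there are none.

i → no match
ii → match
iii → no match
iv → match
v → match
vi → no match
vii → match

ii, iv, v, vii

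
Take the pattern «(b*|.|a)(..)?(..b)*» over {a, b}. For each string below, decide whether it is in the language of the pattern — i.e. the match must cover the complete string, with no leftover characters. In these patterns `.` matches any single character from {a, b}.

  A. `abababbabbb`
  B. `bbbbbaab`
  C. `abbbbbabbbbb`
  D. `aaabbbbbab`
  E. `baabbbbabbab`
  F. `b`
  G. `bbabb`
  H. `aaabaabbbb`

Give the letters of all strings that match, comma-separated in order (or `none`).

A → no match
B → match
C → match
D → match
E → match
F → match
G → match
H → match

B, C, D, E, F, G, H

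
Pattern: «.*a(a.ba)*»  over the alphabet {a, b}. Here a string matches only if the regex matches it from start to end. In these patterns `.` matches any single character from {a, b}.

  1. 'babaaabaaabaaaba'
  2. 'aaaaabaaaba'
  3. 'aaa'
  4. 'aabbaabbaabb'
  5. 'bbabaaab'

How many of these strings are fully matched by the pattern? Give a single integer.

1 → match
2 → match
3 → match
4 → no match
5 → no match
Total matched: 3

3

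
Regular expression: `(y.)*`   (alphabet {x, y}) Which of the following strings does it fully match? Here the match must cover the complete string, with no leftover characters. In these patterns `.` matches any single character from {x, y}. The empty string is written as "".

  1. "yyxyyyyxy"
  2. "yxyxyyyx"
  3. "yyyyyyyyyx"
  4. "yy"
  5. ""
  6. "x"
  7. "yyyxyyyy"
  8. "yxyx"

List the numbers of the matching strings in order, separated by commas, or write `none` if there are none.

1 → no match
2 → match
3 → match
4 → match
5 → match
6 → no match
7 → match
8 → match

2, 3, 4, 5, 7, 8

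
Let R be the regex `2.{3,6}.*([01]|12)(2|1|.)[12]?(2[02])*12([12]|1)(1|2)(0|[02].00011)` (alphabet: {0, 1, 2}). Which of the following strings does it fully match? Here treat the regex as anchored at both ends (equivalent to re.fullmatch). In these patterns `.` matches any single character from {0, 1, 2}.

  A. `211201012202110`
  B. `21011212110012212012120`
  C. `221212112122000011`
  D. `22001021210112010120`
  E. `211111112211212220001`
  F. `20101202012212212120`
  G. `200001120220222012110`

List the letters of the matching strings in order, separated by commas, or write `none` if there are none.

A → no match
B → match
C → match
D → no match
E → no match
F → match
G → match

B, C, F, G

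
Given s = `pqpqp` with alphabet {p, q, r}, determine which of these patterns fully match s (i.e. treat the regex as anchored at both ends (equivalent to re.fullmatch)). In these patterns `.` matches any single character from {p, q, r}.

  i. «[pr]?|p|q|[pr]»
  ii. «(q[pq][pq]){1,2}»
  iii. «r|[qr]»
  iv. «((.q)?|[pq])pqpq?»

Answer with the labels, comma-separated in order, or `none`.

iv

i → no match
ii → no match — must start with `q`
iii → no match
iv → match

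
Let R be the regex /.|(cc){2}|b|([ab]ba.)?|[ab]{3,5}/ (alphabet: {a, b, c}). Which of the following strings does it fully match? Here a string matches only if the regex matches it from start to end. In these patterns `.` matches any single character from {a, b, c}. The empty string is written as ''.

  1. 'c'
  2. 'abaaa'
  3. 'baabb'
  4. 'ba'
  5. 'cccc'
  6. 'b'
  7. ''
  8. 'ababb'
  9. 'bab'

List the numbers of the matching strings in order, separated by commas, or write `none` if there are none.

1, 2, 3, 5, 6, 7, 8, 9

1. 'c' → match
2. 'abaaa' → match
3. 'baabb' → match
4. 'ba' → no match
5. 'cccc' → match
6. 'b' → match
7. '' → match
8. 'ababb' → match
9. 'bab' → match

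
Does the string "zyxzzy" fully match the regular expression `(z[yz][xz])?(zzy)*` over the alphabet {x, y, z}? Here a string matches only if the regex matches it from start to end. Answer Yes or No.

Yes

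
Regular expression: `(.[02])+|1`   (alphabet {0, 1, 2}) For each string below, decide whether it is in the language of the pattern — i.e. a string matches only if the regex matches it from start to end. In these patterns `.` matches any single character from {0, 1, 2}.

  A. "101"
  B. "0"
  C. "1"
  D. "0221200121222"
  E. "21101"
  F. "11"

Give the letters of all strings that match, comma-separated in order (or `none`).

C

A → no match
B → no match
C → match
D → no match
E → no match
F → no match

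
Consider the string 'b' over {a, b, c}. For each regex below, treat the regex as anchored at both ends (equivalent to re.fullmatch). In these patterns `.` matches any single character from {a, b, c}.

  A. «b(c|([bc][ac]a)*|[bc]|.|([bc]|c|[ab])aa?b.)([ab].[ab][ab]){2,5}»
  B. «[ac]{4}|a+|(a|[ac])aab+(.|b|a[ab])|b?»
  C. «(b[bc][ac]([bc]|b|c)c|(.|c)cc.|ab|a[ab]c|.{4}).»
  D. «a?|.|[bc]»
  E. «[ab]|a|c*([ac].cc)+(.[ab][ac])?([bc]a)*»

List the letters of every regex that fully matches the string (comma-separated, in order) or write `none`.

A → no match
B → match
C → no match
D → match
E → match

B, D, E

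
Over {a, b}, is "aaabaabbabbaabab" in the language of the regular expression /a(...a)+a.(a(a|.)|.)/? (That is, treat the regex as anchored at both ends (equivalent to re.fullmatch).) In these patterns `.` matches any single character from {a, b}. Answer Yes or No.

No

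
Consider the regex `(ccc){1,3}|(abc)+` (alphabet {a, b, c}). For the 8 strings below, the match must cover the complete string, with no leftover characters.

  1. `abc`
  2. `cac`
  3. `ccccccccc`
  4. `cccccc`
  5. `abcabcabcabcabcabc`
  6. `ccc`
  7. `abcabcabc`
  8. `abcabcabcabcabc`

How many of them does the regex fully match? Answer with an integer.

1 → match
2 → no match
3 → match
4 → match
5 → match
6 → match
7 → match
8 → match
Total matched: 7

7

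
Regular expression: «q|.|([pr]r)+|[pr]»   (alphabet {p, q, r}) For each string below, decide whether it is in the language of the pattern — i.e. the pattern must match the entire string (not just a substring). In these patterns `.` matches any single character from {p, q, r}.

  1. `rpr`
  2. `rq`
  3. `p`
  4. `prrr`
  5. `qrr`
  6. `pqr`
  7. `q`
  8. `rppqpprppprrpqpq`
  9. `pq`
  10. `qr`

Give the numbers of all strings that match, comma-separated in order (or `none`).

1 → no match
2 → no match
3 → match
4 → match
5 → no match
6 → no match
7 → match
8 → no match
9 → no match
10 → no match

3, 4, 7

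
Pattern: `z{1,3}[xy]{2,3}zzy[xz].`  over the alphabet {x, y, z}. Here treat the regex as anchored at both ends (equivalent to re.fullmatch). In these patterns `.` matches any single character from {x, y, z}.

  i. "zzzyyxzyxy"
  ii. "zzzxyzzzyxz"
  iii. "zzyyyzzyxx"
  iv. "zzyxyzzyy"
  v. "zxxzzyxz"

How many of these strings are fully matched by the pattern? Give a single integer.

2

i → no match
ii → no match
iii → match
iv → no match
v → match
Total matched: 2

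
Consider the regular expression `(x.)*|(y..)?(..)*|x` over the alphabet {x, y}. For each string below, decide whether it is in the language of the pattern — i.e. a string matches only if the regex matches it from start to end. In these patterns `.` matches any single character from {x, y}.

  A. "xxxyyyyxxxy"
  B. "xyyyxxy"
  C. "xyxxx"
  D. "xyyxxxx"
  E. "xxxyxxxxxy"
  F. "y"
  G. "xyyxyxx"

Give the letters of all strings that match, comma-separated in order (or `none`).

E

A → no match
B → no match
C → no match
D → no match
E → match
F → no match
G → no match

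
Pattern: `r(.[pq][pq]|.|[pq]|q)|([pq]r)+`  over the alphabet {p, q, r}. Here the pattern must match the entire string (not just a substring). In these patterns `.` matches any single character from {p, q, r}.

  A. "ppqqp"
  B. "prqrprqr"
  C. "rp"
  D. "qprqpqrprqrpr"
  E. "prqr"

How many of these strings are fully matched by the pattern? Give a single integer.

A → no match
B → match
C → match
D → no match
E → match
Total matched: 3

3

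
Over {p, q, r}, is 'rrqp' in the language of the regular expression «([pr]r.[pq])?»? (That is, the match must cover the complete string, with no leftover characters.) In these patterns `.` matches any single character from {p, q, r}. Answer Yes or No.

Yes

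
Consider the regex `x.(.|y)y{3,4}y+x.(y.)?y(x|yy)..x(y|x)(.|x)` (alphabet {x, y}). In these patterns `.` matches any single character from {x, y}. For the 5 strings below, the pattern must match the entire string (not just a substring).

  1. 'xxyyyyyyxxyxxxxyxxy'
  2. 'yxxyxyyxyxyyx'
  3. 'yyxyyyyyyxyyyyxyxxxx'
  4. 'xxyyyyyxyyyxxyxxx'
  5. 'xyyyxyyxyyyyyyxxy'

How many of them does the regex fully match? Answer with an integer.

0

1 → no match
2 → no match — must start with 'x'
3 → no match — must start with 'x'
4 → no match
5 → no match
Total matched: 0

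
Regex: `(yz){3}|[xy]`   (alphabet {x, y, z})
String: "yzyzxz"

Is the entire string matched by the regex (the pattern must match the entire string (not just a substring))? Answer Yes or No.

No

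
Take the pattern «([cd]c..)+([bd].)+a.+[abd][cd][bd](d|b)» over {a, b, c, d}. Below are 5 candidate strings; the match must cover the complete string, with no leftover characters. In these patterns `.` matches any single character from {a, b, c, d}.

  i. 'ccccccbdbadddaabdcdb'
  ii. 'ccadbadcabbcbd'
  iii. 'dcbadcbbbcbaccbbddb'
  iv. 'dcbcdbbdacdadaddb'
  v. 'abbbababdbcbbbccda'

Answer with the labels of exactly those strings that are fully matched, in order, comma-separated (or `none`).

i → match
ii → match
iii → no match
iv → match
v → no match

i, ii, iv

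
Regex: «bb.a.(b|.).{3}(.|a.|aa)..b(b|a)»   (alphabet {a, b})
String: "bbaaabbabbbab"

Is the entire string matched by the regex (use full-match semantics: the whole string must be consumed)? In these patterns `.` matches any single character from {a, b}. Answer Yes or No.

No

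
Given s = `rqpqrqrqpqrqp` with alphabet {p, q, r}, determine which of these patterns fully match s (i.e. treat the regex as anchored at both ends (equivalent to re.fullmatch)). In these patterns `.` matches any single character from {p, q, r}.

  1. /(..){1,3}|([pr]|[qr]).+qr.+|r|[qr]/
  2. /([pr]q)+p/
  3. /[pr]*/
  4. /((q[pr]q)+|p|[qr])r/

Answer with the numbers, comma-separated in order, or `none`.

1 → match
2 → match
3 → no match
4 → no match — must end with `r`

1, 2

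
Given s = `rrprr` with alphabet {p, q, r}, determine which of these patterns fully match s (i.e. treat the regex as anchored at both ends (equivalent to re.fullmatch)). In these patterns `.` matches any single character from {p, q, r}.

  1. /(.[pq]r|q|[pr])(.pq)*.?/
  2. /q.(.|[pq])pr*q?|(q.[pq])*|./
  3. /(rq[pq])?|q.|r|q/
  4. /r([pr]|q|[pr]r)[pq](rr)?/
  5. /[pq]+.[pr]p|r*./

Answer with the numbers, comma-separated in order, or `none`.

4

1 → no match
2 → no match
3 → no match
4 → match
5 → no match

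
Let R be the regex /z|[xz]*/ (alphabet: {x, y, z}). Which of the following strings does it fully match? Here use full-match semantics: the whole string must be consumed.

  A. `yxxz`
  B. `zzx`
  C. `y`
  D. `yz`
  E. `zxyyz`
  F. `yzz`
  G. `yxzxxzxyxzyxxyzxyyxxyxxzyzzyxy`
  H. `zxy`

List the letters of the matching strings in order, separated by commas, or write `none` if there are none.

A → no match
B → match
C → no match
D → no match
E → no match
F → no match
G → no match
H → no match

B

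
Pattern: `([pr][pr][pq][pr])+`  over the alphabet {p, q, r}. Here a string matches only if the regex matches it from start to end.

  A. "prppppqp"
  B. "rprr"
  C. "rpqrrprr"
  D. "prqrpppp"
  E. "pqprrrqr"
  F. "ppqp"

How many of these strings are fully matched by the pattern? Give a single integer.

A → match
B → no match
C → no match
D → match
E → no match
F → match
Total matched: 3

3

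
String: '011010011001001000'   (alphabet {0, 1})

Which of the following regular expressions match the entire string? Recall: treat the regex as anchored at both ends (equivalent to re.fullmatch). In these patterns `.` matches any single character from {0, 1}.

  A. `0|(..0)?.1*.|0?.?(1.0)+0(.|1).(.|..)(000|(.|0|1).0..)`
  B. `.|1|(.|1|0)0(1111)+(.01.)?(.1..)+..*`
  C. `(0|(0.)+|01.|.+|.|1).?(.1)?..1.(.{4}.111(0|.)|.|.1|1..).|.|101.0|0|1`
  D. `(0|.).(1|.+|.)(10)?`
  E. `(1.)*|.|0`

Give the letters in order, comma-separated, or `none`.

A → match
B → no match
C → match
D → match
E → no match

A, C, D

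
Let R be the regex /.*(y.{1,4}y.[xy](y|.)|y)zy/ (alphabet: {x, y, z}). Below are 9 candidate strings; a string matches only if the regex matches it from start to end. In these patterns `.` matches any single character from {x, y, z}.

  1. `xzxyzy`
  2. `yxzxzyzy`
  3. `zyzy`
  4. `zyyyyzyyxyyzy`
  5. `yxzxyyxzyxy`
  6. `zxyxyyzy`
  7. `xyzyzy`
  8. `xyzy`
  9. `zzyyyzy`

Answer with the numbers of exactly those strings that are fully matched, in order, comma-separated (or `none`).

1. `xzxyzy` → match
2. `yxzxzyzy` → match
3. `zyzy` → match
4 → match
5. `yxzxyyxzyxy` → no match — must end with `zy`
6. `zxyxyyzy` → match
7. `xyzyzy` → match
8. `xyzy` → match
9. `zzyyyzy` → match

1, 2, 3, 4, 6, 7, 8, 9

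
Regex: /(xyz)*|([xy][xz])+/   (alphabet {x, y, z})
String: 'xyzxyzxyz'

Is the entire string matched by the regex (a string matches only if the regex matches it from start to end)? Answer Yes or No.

Yes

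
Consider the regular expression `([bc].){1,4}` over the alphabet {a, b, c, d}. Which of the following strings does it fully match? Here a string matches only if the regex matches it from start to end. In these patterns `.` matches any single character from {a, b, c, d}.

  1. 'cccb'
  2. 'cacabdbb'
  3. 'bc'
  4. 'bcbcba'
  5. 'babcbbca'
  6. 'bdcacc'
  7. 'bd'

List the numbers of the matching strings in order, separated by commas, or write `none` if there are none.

1 → match
2 → match
3 → match
4 → match
5 → match
6 → match
7 → match

1, 2, 3, 4, 5, 6, 7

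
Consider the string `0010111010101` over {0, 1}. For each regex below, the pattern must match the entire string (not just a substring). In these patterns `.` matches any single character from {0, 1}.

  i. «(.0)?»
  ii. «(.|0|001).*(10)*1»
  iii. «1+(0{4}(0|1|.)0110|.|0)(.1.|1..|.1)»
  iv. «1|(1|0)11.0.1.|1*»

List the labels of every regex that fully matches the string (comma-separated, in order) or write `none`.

i → no match
ii → match
iii → no match — must start with `1`
iv → no match

ii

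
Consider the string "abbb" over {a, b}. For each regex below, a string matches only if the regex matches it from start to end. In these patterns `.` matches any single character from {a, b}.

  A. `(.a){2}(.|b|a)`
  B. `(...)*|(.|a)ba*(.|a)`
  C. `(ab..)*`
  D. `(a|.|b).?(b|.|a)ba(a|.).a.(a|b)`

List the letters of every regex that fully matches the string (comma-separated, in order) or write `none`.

A → no match
B → no match
C → match
D → no match

C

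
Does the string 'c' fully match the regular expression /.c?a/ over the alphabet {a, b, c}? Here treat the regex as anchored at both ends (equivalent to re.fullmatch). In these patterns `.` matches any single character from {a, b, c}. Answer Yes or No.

Every match must end with 'a', but 'c' does not.

No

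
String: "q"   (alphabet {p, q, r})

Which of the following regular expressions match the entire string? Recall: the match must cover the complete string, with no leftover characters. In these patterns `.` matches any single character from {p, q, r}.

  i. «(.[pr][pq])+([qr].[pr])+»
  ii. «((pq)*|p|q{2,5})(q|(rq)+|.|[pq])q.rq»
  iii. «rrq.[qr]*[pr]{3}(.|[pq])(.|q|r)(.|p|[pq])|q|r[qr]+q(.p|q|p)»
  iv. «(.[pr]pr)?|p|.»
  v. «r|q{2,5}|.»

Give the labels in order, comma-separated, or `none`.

iii, iv, v

i → no match
ii → no match — must end with "rq"
iii → match
iv → match
v → match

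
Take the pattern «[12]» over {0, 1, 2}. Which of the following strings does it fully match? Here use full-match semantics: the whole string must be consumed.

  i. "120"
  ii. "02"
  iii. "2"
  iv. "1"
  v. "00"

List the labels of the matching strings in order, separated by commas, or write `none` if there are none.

i → no match
ii → no match
iii → match
iv → match
v → no match

iii, iv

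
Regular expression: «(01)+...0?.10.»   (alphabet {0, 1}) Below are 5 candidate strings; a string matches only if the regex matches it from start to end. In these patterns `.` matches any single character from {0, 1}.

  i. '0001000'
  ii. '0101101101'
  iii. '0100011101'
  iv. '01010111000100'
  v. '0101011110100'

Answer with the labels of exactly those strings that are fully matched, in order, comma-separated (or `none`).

ii, iv, v

i → no match — must start with '01'
ii → match
iii → no match
iv → match
v → match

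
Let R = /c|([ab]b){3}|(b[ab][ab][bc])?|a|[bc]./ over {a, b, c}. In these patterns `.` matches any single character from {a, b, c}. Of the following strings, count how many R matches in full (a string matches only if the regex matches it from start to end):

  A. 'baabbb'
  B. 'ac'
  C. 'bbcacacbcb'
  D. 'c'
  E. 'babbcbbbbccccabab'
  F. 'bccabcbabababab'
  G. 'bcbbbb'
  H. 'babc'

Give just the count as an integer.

2

A → no match
B → no match
C → no match
D → match
E → no match
F → no match
G → no match
H → match
Total matched: 2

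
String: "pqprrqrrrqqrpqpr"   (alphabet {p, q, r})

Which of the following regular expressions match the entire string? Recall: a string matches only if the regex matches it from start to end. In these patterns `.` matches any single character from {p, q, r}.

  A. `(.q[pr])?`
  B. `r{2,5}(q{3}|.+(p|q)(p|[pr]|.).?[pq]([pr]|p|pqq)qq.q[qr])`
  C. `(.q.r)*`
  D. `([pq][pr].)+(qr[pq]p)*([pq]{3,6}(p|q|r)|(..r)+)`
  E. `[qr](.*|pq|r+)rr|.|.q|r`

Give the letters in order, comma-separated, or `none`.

A → no match
B → no match — must start with "r"
C → match
D → no match
E → no match

C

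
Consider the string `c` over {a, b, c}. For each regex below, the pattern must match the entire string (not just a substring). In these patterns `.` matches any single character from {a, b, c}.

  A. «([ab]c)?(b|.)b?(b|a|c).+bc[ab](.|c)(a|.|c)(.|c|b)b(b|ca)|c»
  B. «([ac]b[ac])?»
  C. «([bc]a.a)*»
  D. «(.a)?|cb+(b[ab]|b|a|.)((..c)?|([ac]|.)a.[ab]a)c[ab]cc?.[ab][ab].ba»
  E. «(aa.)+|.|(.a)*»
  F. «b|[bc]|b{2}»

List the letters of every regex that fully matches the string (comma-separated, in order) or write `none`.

A → match
B → no match
C → no match
D → no match
E → match
F → match

A, E, F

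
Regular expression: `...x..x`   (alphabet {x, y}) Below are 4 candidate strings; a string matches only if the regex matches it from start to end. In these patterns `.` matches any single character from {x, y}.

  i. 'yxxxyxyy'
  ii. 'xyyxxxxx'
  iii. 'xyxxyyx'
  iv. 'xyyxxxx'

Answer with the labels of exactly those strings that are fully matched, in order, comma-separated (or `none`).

iii, iv

i → no match — must end with 'x'
ii → no match
iii → match
iv → match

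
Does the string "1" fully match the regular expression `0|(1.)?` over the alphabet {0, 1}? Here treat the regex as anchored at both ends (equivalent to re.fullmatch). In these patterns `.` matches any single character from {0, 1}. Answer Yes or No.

No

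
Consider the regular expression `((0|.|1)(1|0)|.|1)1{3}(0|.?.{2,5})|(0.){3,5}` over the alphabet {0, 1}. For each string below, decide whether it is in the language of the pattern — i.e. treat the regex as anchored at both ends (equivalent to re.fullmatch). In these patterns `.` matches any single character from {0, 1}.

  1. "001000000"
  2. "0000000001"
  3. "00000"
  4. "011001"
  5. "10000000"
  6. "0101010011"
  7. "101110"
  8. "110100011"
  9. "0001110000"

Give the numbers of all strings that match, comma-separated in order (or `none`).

1 → no match
2 → match
3 → no match
4 → no match
5 → no match
6 → no match
7 → match
8 → no match
9 → no match

2, 7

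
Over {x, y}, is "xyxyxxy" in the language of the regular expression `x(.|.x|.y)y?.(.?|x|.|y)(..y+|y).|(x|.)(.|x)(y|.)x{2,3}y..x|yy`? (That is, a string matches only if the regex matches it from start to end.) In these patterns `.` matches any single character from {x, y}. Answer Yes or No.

No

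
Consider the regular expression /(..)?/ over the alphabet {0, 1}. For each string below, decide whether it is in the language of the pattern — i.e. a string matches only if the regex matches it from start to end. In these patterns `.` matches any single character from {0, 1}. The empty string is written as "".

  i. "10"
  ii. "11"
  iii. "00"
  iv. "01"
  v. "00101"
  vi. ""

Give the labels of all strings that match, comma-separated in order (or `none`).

i, ii, iii, iv, vi

i. "10" → match
ii. "11" → match
iii. "00" → match
iv. "01" → match
v. "00101" → no match
vi. "" → match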